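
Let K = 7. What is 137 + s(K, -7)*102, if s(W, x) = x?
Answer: -577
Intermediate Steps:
137 + s(K, -7)*102 = 137 - 7*102 = 137 - 714 = -577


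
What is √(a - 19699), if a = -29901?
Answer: 40*I*√31 ≈ 222.71*I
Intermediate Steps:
√(a - 19699) = √(-29901 - 19699) = √(-49600) = 40*I*√31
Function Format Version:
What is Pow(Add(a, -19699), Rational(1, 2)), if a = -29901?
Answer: Mul(40, I, Pow(31, Rational(1, 2))) ≈ Mul(222.71, I)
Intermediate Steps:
Pow(Add(a, -19699), Rational(1, 2)) = Pow(Add(-29901, -19699), Rational(1, 2)) = Pow(-49600, Rational(1, 2)) = Mul(40, I, Pow(31, Rational(1, 2)))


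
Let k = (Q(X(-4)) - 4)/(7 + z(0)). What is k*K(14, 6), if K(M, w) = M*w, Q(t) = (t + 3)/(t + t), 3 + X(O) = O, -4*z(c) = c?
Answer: -312/7 ≈ -44.571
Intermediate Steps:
z(c) = -c/4
X(O) = -3 + O
Q(t) = (3 + t)/(2*t) (Q(t) = (3 + t)/((2*t)) = (3 + t)*(1/(2*t)) = (3 + t)/(2*t))
k = -26/49 (k = ((3 + (-3 - 4))/(2*(-3 - 4)) - 4)/(7 - 1/4*0) = ((1/2)*(3 - 7)/(-7) - 4)/(7 + 0) = ((1/2)*(-1/7)*(-4) - 4)/7 = (2/7 - 4)*(1/7) = -26/7*1/7 = -26/49 ≈ -0.53061)
k*K(14, 6) = -52*6/7 = -26/49*84 = -312/7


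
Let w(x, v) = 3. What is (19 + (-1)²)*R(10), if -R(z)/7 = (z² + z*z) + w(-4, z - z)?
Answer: -28420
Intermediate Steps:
R(z) = -21 - 14*z² (R(z) = -7*((z² + z*z) + 3) = -7*((z² + z²) + 3) = -7*(2*z² + 3) = -7*(3 + 2*z²) = -21 - 14*z²)
(19 + (-1)²)*R(10) = (19 + (-1)²)*(-21 - 14*10²) = (19 + 1)*(-21 - 14*100) = 20*(-21 - 1400) = 20*(-1421) = -28420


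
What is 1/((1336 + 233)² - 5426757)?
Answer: -1/2964996 ≈ -3.3727e-7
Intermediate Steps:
1/((1336 + 233)² - 5426757) = 1/(1569² - 5426757) = 1/(2461761 - 5426757) = 1/(-2964996) = -1/2964996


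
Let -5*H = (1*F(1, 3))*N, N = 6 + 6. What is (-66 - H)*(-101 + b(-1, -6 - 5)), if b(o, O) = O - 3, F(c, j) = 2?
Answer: 7038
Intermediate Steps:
N = 12
H = -24/5 (H = -1*2*12/5 = -2*12/5 = -⅕*24 = -24/5 ≈ -4.8000)
b(o, O) = -3 + O
(-66 - H)*(-101 + b(-1, -6 - 5)) = (-66 - 1*(-24/5))*(-101 + (-3 + (-6 - 5))) = (-66 + 24/5)*(-101 + (-3 - 11)) = -306*(-101 - 14)/5 = -306/5*(-115) = 7038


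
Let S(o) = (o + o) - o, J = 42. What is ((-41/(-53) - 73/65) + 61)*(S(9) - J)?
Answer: -6895053/3445 ≈ -2001.5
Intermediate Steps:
S(o) = o (S(o) = 2*o - o = o)
((-41/(-53) - 73/65) + 61)*(S(9) - J) = ((-41/(-53) - 73/65) + 61)*(9 - 1*42) = ((-41*(-1/53) - 73*1/65) + 61)*(9 - 42) = ((41/53 - 73/65) + 61)*(-33) = (-1204/3445 + 61)*(-33) = (208941/3445)*(-33) = -6895053/3445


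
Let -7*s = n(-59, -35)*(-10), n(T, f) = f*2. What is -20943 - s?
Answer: -20843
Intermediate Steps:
n(T, f) = 2*f
s = -100 (s = -2*(-35)*(-10)/7 = -(-10)*(-10) = -1/7*700 = -100)
-20943 - s = -20943 - 1*(-100) = -20943 + 100 = -20843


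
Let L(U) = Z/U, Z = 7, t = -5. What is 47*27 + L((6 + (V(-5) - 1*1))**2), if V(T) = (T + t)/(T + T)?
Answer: 45691/36 ≈ 1269.2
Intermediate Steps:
V(T) = (-5 + T)/(2*T) (V(T) = (T - 5)/(T + T) = (-5 + T)/((2*T)) = (-5 + T)*(1/(2*T)) = (-5 + T)/(2*T))
L(U) = 7/U
47*27 + L((6 + (V(-5) - 1*1))**2) = 47*27 + 7/((6 + ((1/2)*(-5 - 5)/(-5) - 1*1))**2) = 1269 + 7/((6 + ((1/2)*(-1/5)*(-10) - 1))**2) = 1269 + 7/((6 + (1 - 1))**2) = 1269 + 7/((6 + 0)**2) = 1269 + 7/(6**2) = 1269 + 7/36 = 45691/36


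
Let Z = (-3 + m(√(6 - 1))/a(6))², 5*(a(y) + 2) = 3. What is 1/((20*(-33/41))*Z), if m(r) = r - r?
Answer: -41/5940 ≈ -0.0069024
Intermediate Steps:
m(r) = 0
a(y) = -7/5 (a(y) = -2 + (⅕)*3 = -2 + ⅗ = -7/5)
Z = 9 (Z = (-3 + 0/(-7/5))² = (-3 + 0*(-5/7))² = (-3 + 0)² = (-3)² = 9)
1/((20*(-33/41))*Z) = 1/((20*(-33/41))*9) = 1/(-660/41*9) = 1/(-5940/41) = -41/5940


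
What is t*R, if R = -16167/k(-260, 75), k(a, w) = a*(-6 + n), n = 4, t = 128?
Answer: -258672/65 ≈ -3979.6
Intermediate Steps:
k(a, w) = -2*a (k(a, w) = a*(-6 + 4) = a*(-2) = -2*a)
R = -16167/520 (R = -16167/((-2*(-260))) = -16167/520 ≈ -31.090)
t*R = 128*(-16167/520) = -258672/65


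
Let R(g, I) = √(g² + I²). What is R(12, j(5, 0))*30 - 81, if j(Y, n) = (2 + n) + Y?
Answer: -81 + 30*√193 ≈ 335.77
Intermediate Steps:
j(Y, n) = 2 + Y + n
R(g, I) = √(I² + g²)
R(12, j(5, 0))*30 - 81 = √((2 + 5 + 0)² + 12²)*30 - 81 = √(7² + 144)*30 - 81 = √(49 + 144)*30 - 81 = √193*30 - 81 = 30*√193 - 81 = -81 + 30*√193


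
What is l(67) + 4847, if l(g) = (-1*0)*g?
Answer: 4847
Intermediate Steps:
l(g) = 0 (l(g) = 0*g = 0)
l(67) + 4847 = 0 + 4847 = 4847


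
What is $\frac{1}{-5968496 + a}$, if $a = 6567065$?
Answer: $\frac{1}{598569} \approx 1.6707 \cdot 10^{-6}$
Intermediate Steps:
$\frac{1}{-5968496 + a} = \frac{1}{-5968496 + 6567065} = \frac{1}{598569}$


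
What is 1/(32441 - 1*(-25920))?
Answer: 1/58361 ≈ 1.7135e-5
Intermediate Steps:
1/(32441 - 1*(-25920)) = 1/(32441 + 25920) = 1/58361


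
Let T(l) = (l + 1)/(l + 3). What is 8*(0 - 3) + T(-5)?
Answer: -22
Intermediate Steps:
T(l) = (1 + l)/(3 + l)
8*(0 - 3) + T(-5) = 8*(0 - 3) + (1 - 5)/(3 - 5) = 8*(-3) - 4/(-2) = -24 - ½*(-4) = -24 + 2 = -22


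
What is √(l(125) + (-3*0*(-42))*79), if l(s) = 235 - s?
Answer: √110 ≈ 10.488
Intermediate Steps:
√(l(125) + (-3*0*(-42))*79) = √((235 - 1*125) + (-3*0*(-42))*79) = √((235 - 125) + (0*(-42))*79) = √(110 + 0*79) = √(110 + 0) = √110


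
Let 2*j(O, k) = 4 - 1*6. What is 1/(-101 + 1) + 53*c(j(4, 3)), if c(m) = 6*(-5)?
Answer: -159001/100 ≈ -1590.0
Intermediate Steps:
j(O, k) = -1 (j(O, k) = (4 - 1*6)/2 = (4 - 6)/2 = (1/2)*(-2) = -1)
c(m) = -30
1/(-101 + 1) + 53*c(j(4, 3)) = 1/(-101 + 1) + 53*(-30) = 1/(-100) - 1590 = -1/100 - 1590 = -159001/100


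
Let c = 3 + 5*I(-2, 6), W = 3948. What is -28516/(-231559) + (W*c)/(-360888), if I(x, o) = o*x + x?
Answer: 5961845221/6963905366 ≈ 0.85611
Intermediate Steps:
I(x, o) = x + o*x
c = -67 (c = 3 + 5*(-2*(1 + 6)) = 3 + 5*(-2*7) = 3 + 5*(-14) = 3 - 70 = -67)
-28516/(-231559) + (W*c)/(-360888) = -28516/(-231559) + (3948*(-67))/(-360888) = -28516*(-1/231559) - 264516*(-1/360888) = 28516/231559 + 22043/30074 = 5961845221/6963905366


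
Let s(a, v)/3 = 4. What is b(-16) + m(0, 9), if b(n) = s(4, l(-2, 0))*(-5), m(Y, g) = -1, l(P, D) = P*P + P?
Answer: -61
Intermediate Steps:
l(P, D) = P + P² (l(P, D) = P² + P = P + P²)
s(a, v) = 12 (s(a, v) = 3*4 = 12)
b(n) = -60 (b(n) = 12*(-5) = -60)
b(-16) + m(0, 9) = -60 - 1 = -61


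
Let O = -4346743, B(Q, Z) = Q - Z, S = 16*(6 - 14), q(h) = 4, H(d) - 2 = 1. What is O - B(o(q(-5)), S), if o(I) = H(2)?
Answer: -4346874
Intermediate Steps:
H(d) = 3 (H(d) = 2 + 1 = 3)
o(I) = 3
S = -128 (S = 16*(-8) = -128)
O - B(o(q(-5)), S) = -4346743 - (3 - 1*(-128)) = -4346743 - (3 + 128) = -4346743 - 1*131 = -4346743 - 131 = -4346874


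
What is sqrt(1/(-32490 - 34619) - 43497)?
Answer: I*sqrt(195893867036966)/67109 ≈ 208.56*I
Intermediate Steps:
sqrt(1/(-32490 - 34619) - 43497) = sqrt(1/(-67109) - 43497) = sqrt(-1/67109 - 43497) = sqrt(-2919040174/67109) = I*sqrt(195893867036966)/67109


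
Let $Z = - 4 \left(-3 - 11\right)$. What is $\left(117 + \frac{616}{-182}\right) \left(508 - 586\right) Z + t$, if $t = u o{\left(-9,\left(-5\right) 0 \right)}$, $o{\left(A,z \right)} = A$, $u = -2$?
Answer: $-496254$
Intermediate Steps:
$Z = 56$ ($Z = \left(-4\right) \left(-14\right) = 56$)
$t = 18$ ($t = \left(-2\right) \left(-9\right) = 18$)
$\left(117 + \frac{616}{-182}\right) \left(508 - 586\right) Z + t = \left(117 + \frac{616}{-182}\right) \left(508 - 586\right) 56 + 18 = \left(117 + 616 \left(- \frac{1}{182}\right)\right) \left(-78\right) 56 + 18 = \left(117 - \frac{44}{13}\right) \left(-78\right) 56 + 18 = \frac{1477}{13} \left(-78\right) 56 + 18 = \left(-8862\right) 56 + 18 = -496272 + 18 = -496254$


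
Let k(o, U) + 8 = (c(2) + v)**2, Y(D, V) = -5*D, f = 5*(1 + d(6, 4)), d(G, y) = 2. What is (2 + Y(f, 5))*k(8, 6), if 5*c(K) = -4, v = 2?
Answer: 11972/25 ≈ 478.88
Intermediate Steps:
c(K) = -4/5 (c(K) = (1/5)*(-4) = -4/5)
f = 15 (f = 5*(1 + 2) = 5*3 = 15)
k(o, U) = -164/25 (k(o, U) = -8 + (-4/5 + 2)**2 = -8 + (6/5)**2 = -8 + 36/25 = -164/25)
(2 + Y(f, 5))*k(8, 6) = (2 - 5*15)*(-164/25) = (2 - 75)*(-164/25) = -73*(-164/25) = 11972/25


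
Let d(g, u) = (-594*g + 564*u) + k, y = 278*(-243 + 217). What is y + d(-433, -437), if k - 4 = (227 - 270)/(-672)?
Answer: 2358763/672 ≈ 3510.1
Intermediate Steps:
y = -7228 (y = 278*(-26) = -7228)
k = 2731/672 (k = 4 + (227 - 270)/(-672) = 4 - 43*(-1/672) = 4 + 43/672 = 2731/672 ≈ 4.0640)
d(g, u) = 2731/672 - 594*g + 564*u (d(g, u) = (-594*g + 564*u) + 2731/672 = 2731/672 - 594*g + 564*u)
y + d(-433, -437) = -7228 + (2731/672 - 594*(-433) + 564*(-437)) = -7228 + (2731/672 + 257202 - 246468) = -7228 + 7215979/672 = 2358763/672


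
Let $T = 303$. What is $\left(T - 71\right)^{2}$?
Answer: $53824$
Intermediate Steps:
$\left(T - 71\right)^{2} = \left(303 - 71\right)^{2} = 232^{2} = 53824$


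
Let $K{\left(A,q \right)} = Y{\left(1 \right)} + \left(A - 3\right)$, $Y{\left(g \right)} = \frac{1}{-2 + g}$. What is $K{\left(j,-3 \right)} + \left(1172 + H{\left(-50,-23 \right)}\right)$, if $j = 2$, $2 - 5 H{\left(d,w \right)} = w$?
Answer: $1175$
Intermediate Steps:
$H{\left(d,w \right)} = \frac{2}{5} - \frac{w}{5}$
$K{\left(A,q \right)} = -4 + A$ ($K{\left(A,q \right)} = \frac{1}{-2 + 1} + \left(A - 3\right) = \frac{1}{-1} + \left(A - 3\right) = -1 + \left(-3 + A\right) = -4 + A$)
$K{\left(j,-3 \right)} + \left(1172 + H{\left(-50,-23 \right)}\right) = \left(-4 + 2\right) + \left(1172 + \left(\frac{2}{5} - - \frac{23}{5}\right)\right) = -2 + \left(1172 + \left(\frac{2}{5} + \frac{23}{5}\right)\right) = -2 + \left(1172 + 5\right) = -2 + 1177 = 1175$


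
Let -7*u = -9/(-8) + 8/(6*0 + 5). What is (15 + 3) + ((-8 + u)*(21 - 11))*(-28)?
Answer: 2367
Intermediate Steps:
u = -109/280 (u = -(-9/(-8) + 8/(6*0 + 5))/7 = -(-9*(-⅛) + 8/(0 + 5))/7 = -(9/8 + 8/5)/7 = -⅐*109/40 = -109/280 ≈ -0.38929)
(15 + 3) + ((-8 + u)*(21 - 11))*(-28) = (15 + 3) + ((-8 - 109/280)*(21 - 11))*(-28) = 18 - 2349/280*10*(-28) = 18 - 2349/28*(-28) = 18 + 2349 = 2367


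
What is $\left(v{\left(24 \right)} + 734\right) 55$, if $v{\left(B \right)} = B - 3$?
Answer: $41525$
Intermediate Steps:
$v{\left(B \right)} = -3 + B$
$\left(v{\left(24 \right)} + 734\right) 55 = \left(\left(-3 + 24\right) + 734\right) 55 = \left(21 + 734\right) 55 = 755 \cdot 55 = 41525$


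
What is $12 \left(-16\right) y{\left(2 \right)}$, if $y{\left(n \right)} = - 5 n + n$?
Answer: $1536$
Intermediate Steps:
$y{\left(n \right)} = - 4 n$
$12 \left(-16\right) y{\left(2 \right)} = 12 \left(-16\right) \left(\left(-4\right) 2\right) = \left(-192\right) \left(-8\right) = 1536$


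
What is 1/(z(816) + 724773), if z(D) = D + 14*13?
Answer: 1/725771 ≈ 1.3778e-6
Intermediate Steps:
z(D) = 182 + D (z(D) = D + 182 = 182 + D)
1/(z(816) + 724773) = 1/((182 + 816) + 724773) = 1/(998 + 724773) = 1/725771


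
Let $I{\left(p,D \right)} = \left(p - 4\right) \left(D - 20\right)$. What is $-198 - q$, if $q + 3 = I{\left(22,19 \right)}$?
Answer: $-177$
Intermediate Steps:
$I{\left(p,D \right)} = \left(-20 + D\right) \left(-4 + p\right)$ ($I{\left(p,D \right)} = \left(-4 + p\right) \left(-20 + D\right) = \left(-20 + D\right) \left(-4 + p\right)$)
$q = -21$ ($q = -3 + \left(80 - 440 - 76 + 19 \cdot 22\right) = -3 + \left(80 - 440 - 76 + 418\right) = -3 - 18 = -21$)
$-198 - q = -198 - -21 = -198 + 21 = -177$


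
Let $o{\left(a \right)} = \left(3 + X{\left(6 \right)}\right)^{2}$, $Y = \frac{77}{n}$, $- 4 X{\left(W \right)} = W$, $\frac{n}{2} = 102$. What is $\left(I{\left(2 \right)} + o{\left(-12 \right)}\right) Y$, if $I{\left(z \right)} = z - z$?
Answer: $\frac{231}{272} \approx 0.84927$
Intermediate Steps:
$n = 204$ ($n = 2 \cdot 102 = 204$)
$X{\left(W \right)} = - \frac{W}{4}$
$I{\left(z \right)} = 0$
$Y = \frac{77}{204} \approx 0.37745$
$o{\left(a \right)} = \frac{9}{4}$ ($o{\left(a \right)} = \left(3 - \frac{3}{2}\right)^{2} = \left(\frac{3}{2}\right)^{2} = \frac{9}{4}$)
$\left(I{\left(2 \right)} + o{\left(-12 \right)}\right) Y = \left(0 + \frac{9}{4}\right) \frac{77}{204} = \frac{9}{4} \cdot \frac{77}{204} = \frac{231}{272}$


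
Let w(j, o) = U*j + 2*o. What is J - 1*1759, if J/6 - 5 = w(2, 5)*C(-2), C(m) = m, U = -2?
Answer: -1801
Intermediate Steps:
w(j, o) = -2*j + 2*o
J = -42 (J = 30 + 6*((-2*2 + 2*5)*(-2)) = 30 + 6*((-4 + 10)*(-2)) = 30 + 6*(6*(-2)) = 30 + 6*(-12) = 30 - 72 = -42)
J - 1*1759 = -42 - 1*1759 = -42 - 1759 = -1801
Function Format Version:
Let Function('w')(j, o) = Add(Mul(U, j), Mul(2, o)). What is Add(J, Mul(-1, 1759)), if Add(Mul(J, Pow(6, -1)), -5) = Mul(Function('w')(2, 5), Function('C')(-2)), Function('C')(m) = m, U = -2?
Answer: -1801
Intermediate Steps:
Function('w')(j, o) = Add(Mul(-2, j), Mul(2, o))
J = -42 (J = Add(30, Mul(6, Mul(Add(Mul(-2, 2), Mul(2, 5)), -2))) = Add(30, Mul(6, Mul(Add(-4, 10), -2))) = Add(30, Mul(6, Mul(6, -2))) = Add(30, Mul(6, -12)) = Add(30, -72) = -42)
Add(J, Mul(-1, 1759)) = Add(-42, Mul(-1, 1759)) = Add(-42, -1759) = -1801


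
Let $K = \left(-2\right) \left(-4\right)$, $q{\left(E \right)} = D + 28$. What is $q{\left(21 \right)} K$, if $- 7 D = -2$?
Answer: $\frac{1584}{7} \approx 226.29$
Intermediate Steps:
$D = \frac{2}{7}$ ($D = \left(- \frac{1}{7}\right) \left(-2\right) = \frac{2}{7} \approx 0.28571$)
$q{\left(E \right)} = \frac{198}{7}$ ($q{\left(E \right)} = \frac{2}{7} + 28 = \frac{198}{7}$)
$K = 8$
$q{\left(21 \right)} K = \frac{198}{7} \cdot 8 = \frac{1584}{7}$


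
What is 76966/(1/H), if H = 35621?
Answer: 2741605886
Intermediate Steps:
76966/(1/H) = 76966/(1/35621) = 76966*35621 = 2741605886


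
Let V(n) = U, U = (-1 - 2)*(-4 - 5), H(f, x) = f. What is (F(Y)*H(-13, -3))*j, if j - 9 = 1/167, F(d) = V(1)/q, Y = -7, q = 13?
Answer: -40608/167 ≈ -243.16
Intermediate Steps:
U = 27 (U = -3*(-9) = 27)
V(n) = 27
F(d) = 27/13
j = 1504/167 (j = 9 + 1/167 = 1504/167 ≈ 9.0060)
(F(Y)*H(-13, -3))*j = ((27/13)*(-13))*(1504/167) = -27*1504/167 = -40608/167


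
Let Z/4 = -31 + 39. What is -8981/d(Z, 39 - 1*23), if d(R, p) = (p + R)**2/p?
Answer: -8981/144 ≈ -62.368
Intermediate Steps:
Z = 32 (Z = 4*(-31 + 39) = 4*8 = 32)
d(R, p) = (R + p)**2/p
-8981/d(Z, 39 - 1*23) = -8981*(39 - 1*23)/(32 + (39 - 1*23))**2 = -8981*(39 - 23)/(32 + (39 - 23))**2 = -8981*16/(32 + 16)**2 = -8981/((1/16)*48**2) = -8981/((1/16)*2304) = -8981/144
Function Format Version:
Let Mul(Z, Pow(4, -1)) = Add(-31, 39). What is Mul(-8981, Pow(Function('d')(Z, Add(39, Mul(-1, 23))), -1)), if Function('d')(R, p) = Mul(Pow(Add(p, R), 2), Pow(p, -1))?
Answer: Rational(-8981, 144) ≈ -62.368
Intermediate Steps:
Z = 32 (Z = Mul(4, Add(-31, 39)) = Mul(4, 8) = 32)
Function('d')(R, p) = Mul(Pow(p, -1), Pow(Add(R, p), 2)) (Function('d')(R, p) = Mul(Pow(Add(R, p), 2), Pow(p, -1)) = Mul(Pow(p, -1), Pow(Add(R, p), 2)))
Mul(-8981, Pow(Function('d')(Z, Add(39, Mul(-1, 23))), -1)) = Mul(-8981, Pow(Mul(Pow(Add(39, Mul(-1, 23)), -1), Pow(Add(32, Add(39, Mul(-1, 23))), 2)), -1)) = Mul(-8981, Pow(Mul(Pow(Add(39, -23), -1), Pow(Add(32, Add(39, -23)), 2)), -1)) = Mul(-8981, Pow(Mul(Pow(16, -1), Pow(Add(32, 16), 2)), -1)) = Mul(-8981, Pow(Mul(Rational(1, 16), Pow(48, 2)), -1)) = Mul(-8981, Pow(Mul(Rational(1, 16), 2304), -1)) = Mul(-8981, Pow(144, -1)) = Mul(-8981, Rational(1, 144)) = Rational(-8981, 144)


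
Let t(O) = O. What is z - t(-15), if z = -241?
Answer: -226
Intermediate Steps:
z - t(-15) = -241 - 1*(-15) = -241 + 15 = -226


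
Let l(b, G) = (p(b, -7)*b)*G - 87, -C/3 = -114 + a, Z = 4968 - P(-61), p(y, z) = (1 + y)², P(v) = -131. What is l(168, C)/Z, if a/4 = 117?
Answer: -5095739463/5099 ≈ -9.9936e+5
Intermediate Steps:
a = 468 (a = 4*117 = 468)
Z = 5099 (Z = 4968 - 1*(-131) = 4968 + 131 = 5099)
C = -1062 (C = -3*(-114 + 468) = -3*354 = -1062)
l(b, G) = -87 + G*b*(1 + b)² (l(b, G) = ((1 + b)²*b)*G - 87 = (b*(1 + b)²)*G - 87 = G*b*(1 + b)² - 87 = -87 + G*b*(1 + b)²)
l(168, C)/Z = (-87 - 1062*168*(1 + 168)²)/5099 = (-87 - 1062*168*169²)*(1/5099) = (-87 - 1062*168*28561)*(1/5099) = (-87 - 5095739376)*(1/5099) = -5095739463*1/5099 = -5095739463/5099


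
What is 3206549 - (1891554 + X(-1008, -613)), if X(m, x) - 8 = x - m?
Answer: 1314592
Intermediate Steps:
X(m, x) = 8 + x - m (X(m, x) = 8 + (x - m) = 8 + x - m)
3206549 - (1891554 + X(-1008, -613)) = 3206549 - (1891554 + (8 - 613 - 1*(-1008))) = 3206549 - (1891554 + (8 - 613 + 1008)) = 3206549 - (1891554 + 403) = 3206549 - 1*1891957 = 3206549 - 1891957 = 1314592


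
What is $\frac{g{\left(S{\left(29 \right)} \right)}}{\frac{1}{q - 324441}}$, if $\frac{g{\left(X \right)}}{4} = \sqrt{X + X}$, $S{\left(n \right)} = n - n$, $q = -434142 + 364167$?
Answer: $0$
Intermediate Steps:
$q = -69975$
$S{\left(n \right)} = 0$
$g{\left(X \right)} = 4 \sqrt{2} \sqrt{X}$ ($g{\left(X \right)} = 4 \sqrt{X + X} = 4 \sqrt{2 X} = 4 \sqrt{2} \sqrt{X}$)
$\frac{g{\left(S{\left(29 \right)} \right)}}{\frac{1}{q - 324441}} = \frac{4 \sqrt{2} \sqrt{0}}{\frac{1}{-69975 - 324441}} = \frac{4 \sqrt{2} \cdot 0}{\frac{1}{-394416}} = \frac{0}{- \frac{1}{394416}} = 0 \left(-394416\right) = 0$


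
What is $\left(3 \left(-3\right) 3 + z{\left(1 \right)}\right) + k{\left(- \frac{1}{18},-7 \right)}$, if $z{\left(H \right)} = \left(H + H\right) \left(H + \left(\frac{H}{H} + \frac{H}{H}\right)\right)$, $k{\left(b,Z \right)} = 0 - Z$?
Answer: $-14$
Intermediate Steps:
$k{\left(b,Z \right)} = - Z$
$z{\left(H \right)} = 2 H \left(2 + H\right)$ ($z{\left(H \right)} = 2 H \left(H + \left(1 + 1\right)\right) = 2 H \left(H + 2\right) = 2 H \left(2 + H\right)$)
$\left(3 \left(-3\right) 3 + z{\left(1 \right)}\right) + k{\left(- \frac{1}{18},-7 \right)} = \left(3 \left(-3\right) 3 + 2 \cdot 1 \left(2 + 1\right)\right) - -7 = \left(\left(-9\right) 3 + 2 \cdot 1 \cdot 3\right) + 7 = \left(-27 + 6\right) + 7 = -21 + 7 = -14$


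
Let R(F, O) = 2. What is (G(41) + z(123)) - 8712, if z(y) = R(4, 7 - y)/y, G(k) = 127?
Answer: -1055953/123 ≈ -8585.0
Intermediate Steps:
z(y) = 2/y
(G(41) + z(123)) - 8712 = (127 + 2/123) - 8712 = 15623/123 - 8712 = -1055953/123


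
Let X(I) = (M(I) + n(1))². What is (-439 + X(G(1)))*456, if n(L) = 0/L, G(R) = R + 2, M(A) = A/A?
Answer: -199728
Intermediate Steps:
M(A) = 1
G(R) = 2 + R
n(L) = 0
X(I) = 1 (X(I) = (1 + 0)² = 1² = 1)
(-439 + X(G(1)))*456 = (-439 + 1)*456 = -438*456 = -199728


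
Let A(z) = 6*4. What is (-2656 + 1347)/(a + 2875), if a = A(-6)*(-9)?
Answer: -1309/2659 ≈ -0.49229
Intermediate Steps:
A(z) = 24
a = -216 (a = 24*(-9) = -216)
(-2656 + 1347)/(a + 2875) = (-2656 + 1347)/(-216 + 2875) = -1309/2659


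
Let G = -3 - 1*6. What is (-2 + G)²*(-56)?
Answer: -6776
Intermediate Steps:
G = -9 (G = -3 - 6 = -9)
(-2 + G)²*(-56) = (-2 - 9)²*(-56) = (-11)²*(-56) = 121*(-56) = -6776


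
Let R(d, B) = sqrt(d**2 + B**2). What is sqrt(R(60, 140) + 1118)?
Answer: sqrt(1118 + 20*sqrt(58)) ≈ 35.641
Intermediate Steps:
R(d, B) = sqrt(B**2 + d**2)
sqrt(R(60, 140) + 1118) = sqrt(sqrt(140**2 + 60**2) + 1118) = sqrt(sqrt(19600 + 3600) + 1118) = sqrt(sqrt(23200) + 1118) = sqrt(20*sqrt(58) + 1118) = sqrt(1118 + 20*sqrt(58))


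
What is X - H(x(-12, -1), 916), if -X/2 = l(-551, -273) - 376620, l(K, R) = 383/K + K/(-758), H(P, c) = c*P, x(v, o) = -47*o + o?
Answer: 148499123929/208829 ≈ 7.1110e+5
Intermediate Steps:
x(v, o) = -46*o
H(P, c) = P*c
l(K, R) = 383/K - K/758 (l(K, R) = 383/K + K*(-1/758) = 383/K - K/758)
X = 157298342673/208829 (X = -2*((383/(-551) - 1/758*(-551)) - 376620) = -2*((383*(-1/551) + 551/758) - 376620) = -2*((-383/551 + 551/758) - 376620) = -2*(13287/417658 - 376620) = -2*(-157298342673/417658) = 157298342673/208829 ≈ 7.5324e+5)
X - H(x(-12, -1), 916) = 157298342673/208829 - (-46*(-1))*916 = 157298342673/208829 - 46*916 = 157298342673/208829 - 1*42136 = 157298342673/208829 - 42136 = 148499123929/208829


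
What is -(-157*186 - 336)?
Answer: 29538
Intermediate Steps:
-(-157*186 - 336) = -(-29202 - 336) = -1*(-29538) = 29538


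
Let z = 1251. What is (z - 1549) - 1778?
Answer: -2076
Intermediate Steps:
(z - 1549) - 1778 = (1251 - 1549) - 1778 = -298 - 1778 = -2076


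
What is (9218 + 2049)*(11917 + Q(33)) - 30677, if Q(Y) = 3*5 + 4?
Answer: 134452235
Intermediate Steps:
Q(Y) = 19 (Q(Y) = 15 + 4 = 19)
(9218 + 2049)*(11917 + Q(33)) - 30677 = (9218 + 2049)*(11917 + 19) - 30677 = 11267*11936 - 30677 = 134482912 - 30677 = 134452235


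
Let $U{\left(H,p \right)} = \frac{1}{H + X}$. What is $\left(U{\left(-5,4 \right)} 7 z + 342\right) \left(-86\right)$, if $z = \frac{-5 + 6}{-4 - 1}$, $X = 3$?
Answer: $- \frac{147361}{5} \approx -29472.0$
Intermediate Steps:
$U{\left(H,p \right)} = \frac{1}{3 + H}$ ($U{\left(H,p \right)} = \frac{1}{H + 3} = \frac{1}{3 + H}$)
$z = - \frac{1}{5}$ ($z = 1 \frac{1}{-5} = 1 \left(- \frac{1}{5}\right) = - \frac{1}{5} \approx -0.2$)
$\left(U{\left(-5,4 \right)} 7 z + 342\right) \left(-86\right) = \left(\frac{1}{3 - 5} \cdot 7 \left(- \frac{1}{5}\right) + 342\right) \left(-86\right) = \left(\frac{1}{-2} \cdot 7 \left(- \frac{1}{5}\right) + 342\right) \left(-86\right) = \left(\left(- \frac{1}{2}\right) 7 \left(- \frac{1}{5}\right) + 342\right) \left(-86\right) = \left(\left(- \frac{7}{2}\right) \left(- \frac{1}{5}\right) + 342\right) \left(-86\right) = \left(\frac{7}{10} + 342\right) \left(-86\right) = \frac{3427}{10} \left(-86\right) = - \frac{147361}{5}$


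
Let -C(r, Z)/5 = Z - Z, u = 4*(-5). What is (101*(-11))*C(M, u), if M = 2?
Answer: 0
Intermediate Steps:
u = -20
C(r, Z) = 0 (C(r, Z) = -5*(Z - Z) = -5*0 = 0)
(101*(-11))*C(M, u) = (101*(-11))*0 = -1111*0 = 0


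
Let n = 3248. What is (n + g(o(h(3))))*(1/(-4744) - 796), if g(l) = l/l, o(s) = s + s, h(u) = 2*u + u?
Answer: -12268955025/4744 ≈ -2.5862e+6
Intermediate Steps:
h(u) = 3*u
o(s) = 2*s
g(l) = 1
(n + g(o(h(3))))*(1/(-4744) - 796) = (3248 + 1)*(1/(-4744) - 796) = 3249*(-1/4744 - 796) = 3249*(-3776225/4744) = -12268955025/4744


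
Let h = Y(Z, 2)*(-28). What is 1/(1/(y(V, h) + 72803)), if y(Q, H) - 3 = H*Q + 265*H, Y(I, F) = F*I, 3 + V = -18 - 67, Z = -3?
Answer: 102542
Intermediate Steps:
V = -88 (V = -3 + (-18 - 67) = -3 - 85 = -88)
h = 168 (h = (2*(-3))*(-28) = -6*(-28) = 168)
y(Q, H) = 3 + 265*H + H*Q (y(Q, H) = 3 + (H*Q + 265*H) = 3 + (265*H + H*Q) = 3 + 265*H + H*Q)
1/(1/(y(V, h) + 72803)) = 1/(1/((3 + 265*168 + 168*(-88)) + 72803)) = 1/(1/((3 + 44520 - 14784) + 72803)) = 1/(1/(29739 + 72803)) = 1/(1/102542) = 102542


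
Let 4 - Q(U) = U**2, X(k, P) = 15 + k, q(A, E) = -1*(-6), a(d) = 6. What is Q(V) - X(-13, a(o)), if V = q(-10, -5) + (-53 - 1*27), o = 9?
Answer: -5474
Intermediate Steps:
q(A, E) = 6
V = -74 (V = 6 + (-53 - 1*27) = 6 + (-53 - 27) = 6 - 80 = -74)
Q(U) = 4 - U**2
Q(V) - X(-13, a(o)) = (4 - 1*(-74)**2) - (15 - 13) = (4 - 1*5476) - 1*2 = (4 - 5476) - 2 = -5472 - 2 = -5474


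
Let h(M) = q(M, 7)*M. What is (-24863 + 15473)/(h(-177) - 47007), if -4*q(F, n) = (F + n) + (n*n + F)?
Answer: 6260/40129 ≈ 0.15600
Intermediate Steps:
q(F, n) = -F/2 - n/4 - n**2/4 (q(F, n) = -((F + n) + (n*n + F))/4 = -((F + n) + (n**2 + F))/4 = -((F + n) + (F + n**2))/4 = -(n + n**2 + 2*F)/4 = -F/2 - n/4 - n**2/4)
h(M) = M*(-14 - M/2) (h(M) = (-M/2 - 1/4*7 - 1/4*7**2)*M = (-M/2 - 7/4 - 1/4*49)*M = (-M/2 - 7/4 - 49/4)*M = (-14 - M/2)*M = M*(-14 - M/2))
(-24863 + 15473)/(h(-177) - 47007) = (-24863 + 15473)/(-1/2*(-177)*(28 - 177) - 47007) = -9390/(-1/2*(-177)*(-149) - 47007) = -9390/(-26373/2 - 47007) = -9390/(-120387/2) = -9390*(-2/120387) = 6260/40129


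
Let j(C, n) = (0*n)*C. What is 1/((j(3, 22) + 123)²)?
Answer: 1/15129 ≈ 6.6098e-5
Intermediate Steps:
j(C, n) = 0 (j(C, n) = 0*C = 0)
1/((j(3, 22) + 123)²) = 1/((0 + 123)²) = 1/(123²) = 1/15129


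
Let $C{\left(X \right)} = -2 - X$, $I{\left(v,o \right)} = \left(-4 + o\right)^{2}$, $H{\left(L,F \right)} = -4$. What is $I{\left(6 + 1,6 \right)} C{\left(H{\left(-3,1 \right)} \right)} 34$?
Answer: $272$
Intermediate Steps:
$I{\left(6 + 1,6 \right)} C{\left(H{\left(-3,1 \right)} \right)} 34 = \left(-4 + 6\right)^{2} \left(-2 - -4\right) 34 = 2^{2} \left(-2 + 4\right) 34 = 4 \cdot 2 \cdot 34 = 8 \cdot 34 = 272$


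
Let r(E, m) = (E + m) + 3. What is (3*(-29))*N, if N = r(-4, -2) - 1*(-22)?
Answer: -1653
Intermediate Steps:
r(E, m) = 3 + E + m
N = 19 (N = (3 - 4 - 2) - 1*(-22) = -3 + 22 = 19)
(3*(-29))*N = (3*(-29))*19 = -87*19 = -1653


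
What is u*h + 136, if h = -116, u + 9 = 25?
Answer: -1720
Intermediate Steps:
u = 16 (u = -9 + 25 = 16)
u*h + 136 = 16*(-116) + 136 = -1856 + 136 = -1720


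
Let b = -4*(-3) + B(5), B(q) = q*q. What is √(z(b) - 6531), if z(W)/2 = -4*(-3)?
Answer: 3*I*√723 ≈ 80.666*I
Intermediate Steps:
B(q) = q²
b = 37 (b = -4*(-3) + 5² = 12 + 25 = 37)
z(W) = 24 (z(W) = 2*(-4*(-3)) = 2*12 = 24)
√(z(b) - 6531) = √(24 - 6531) = √(-6507) = 3*I*√723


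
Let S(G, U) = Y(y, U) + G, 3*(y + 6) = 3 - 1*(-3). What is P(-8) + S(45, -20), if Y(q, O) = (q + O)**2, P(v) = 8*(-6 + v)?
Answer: 509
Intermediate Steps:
P(v) = -48 + 8*v
y = -4 (y = -6 + (3 - 1*(-3))/3 = -6 + (3 + 3)/3 = -6 + (1/3)*6 = -6 + 2 = -4)
Y(q, O) = (O + q)**2
S(G, U) = G + (-4 + U)**2 (S(G, U) = (U - 4)**2 + G = (-4 + U)**2 + G = G + (-4 + U)**2)
P(-8) + S(45, -20) = (-48 + 8*(-8)) + (45 + (-4 - 20)**2) = (-48 - 64) + (45 + (-24)**2) = -112 + (45 + 576) = -112 + 621 = 509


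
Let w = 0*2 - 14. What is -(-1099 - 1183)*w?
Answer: -31948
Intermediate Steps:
w = -14 (w = 0 - 14 = -14)
-(-1099 - 1183)*w = -(-1099 - 1183)*(-14) = -(-2282)*(-14) = -1*31948 = -31948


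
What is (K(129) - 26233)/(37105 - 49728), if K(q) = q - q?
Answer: 26233/12623 ≈ 2.0782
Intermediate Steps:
K(q) = 0
(K(129) - 26233)/(37105 - 49728) = (0 - 26233)/(37105 - 49728) = -26233/(-12623) = -26233*(-1/12623) = 26233/12623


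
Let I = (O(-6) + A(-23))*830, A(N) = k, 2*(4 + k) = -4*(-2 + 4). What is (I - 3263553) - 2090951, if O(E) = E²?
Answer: -5331264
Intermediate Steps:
k = -8 (k = -4 + (-4*(-2 + 4))/2 = -4 + (-4*2)/2 = -4 + (½)*(-8) = -4 - 4 = -8)
A(N) = -8
I = 23240 (I = ((-6)² - 8)*830 = (36 - 8)*830 = 28*830 = 23240)
(I - 3263553) - 2090951 = (23240 - 3263553) - 2090951 = -3240313 - 2090951 = -5331264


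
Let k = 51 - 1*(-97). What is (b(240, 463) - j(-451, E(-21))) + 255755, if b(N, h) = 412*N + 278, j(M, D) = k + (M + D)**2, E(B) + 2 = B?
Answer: 130089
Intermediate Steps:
E(B) = -2 + B
k = 148 (k = 51 + 97 = 148)
j(M, D) = 148 + (D + M)**2 (j(M, D) = 148 + (M + D)**2 = 148 + (D + M)**2)
b(N, h) = 278 + 412*N
(b(240, 463) - j(-451, E(-21))) + 255755 = ((278 + 412*240) - (148 + ((-2 - 21) - 451)**2)) + 255755 = ((278 + 98880) - (148 + (-23 - 451)**2)) + 255755 = (99158 - (148 + (-474)**2)) + 255755 = (99158 - (148 + 224676)) + 255755 = (99158 - 1*224824) + 255755 = (99158 - 224824) + 255755 = -125666 + 255755 = 130089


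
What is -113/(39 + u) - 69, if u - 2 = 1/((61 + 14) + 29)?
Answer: -306037/4265 ≈ -71.755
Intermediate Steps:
u = 209/104 (u = 2 + 1/((61 + 14) + 29) = 2 + 1/(75 + 29) = 2 + 1/104 = 209/104 ≈ 2.0096)
-113/(39 + u) - 69 = -113/(39 + 209/104) - 69 = -113/4265/104 - 69 = -113*104/4265 - 69 = -11752/4265 - 69 = -306037/4265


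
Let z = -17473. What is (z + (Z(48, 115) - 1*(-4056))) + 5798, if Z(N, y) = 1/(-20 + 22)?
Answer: -15237/2 ≈ -7618.5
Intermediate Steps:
Z(N, y) = ½ (Z(N, y) = 1/2 = ½)
(z + (Z(48, 115) - 1*(-4056))) + 5798 = (-17473 + (½ - 1*(-4056))) + 5798 = (-17473 + (½ + 4056)) + 5798 = (-17473 + 8113/2) + 5798 = -26833/2 + 5798 = -15237/2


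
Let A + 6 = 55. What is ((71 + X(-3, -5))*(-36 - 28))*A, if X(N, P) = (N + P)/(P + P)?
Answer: -1125824/5 ≈ -2.2516e+5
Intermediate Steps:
A = 49 (A = -6 + 55 = 49)
X(N, P) = (N + P)/(2*P) (X(N, P) = (N + P)/((2*P)) = (N + P)*(1/(2*P)) = (N + P)/(2*P))
((71 + X(-3, -5))*(-36 - 28))*A = ((71 + (½)*(-3 - 5)/(-5))*(-36 - 28))*49 = ((71 + (½)*(-⅕)*(-8))*(-64))*49 = ((71 + ⅘)*(-64))*49 = ((359/5)*(-64))*49 = -22976/5*49 = -1125824/5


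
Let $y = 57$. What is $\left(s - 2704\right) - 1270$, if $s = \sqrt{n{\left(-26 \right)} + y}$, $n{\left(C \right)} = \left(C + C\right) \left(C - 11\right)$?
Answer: $-3974 + \sqrt{1981} \approx -3929.5$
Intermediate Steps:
$n{\left(C \right)} = 2 C \left(-11 + C\right)$
$s = \sqrt{1981}$ ($s = \sqrt{2 \left(-26\right) \left(-11 - 26\right) + 57} = \sqrt{2 \left(-26\right) \left(-37\right) + 57} = \sqrt{1924 + 57} = \sqrt{1981} \approx 44.508$)
$\left(s - 2704\right) - 1270 = \left(\sqrt{1981} - 2704\right) - 1270 = \left(-2704 + \sqrt{1981}\right) - 1270 = -3974 + \sqrt{1981}$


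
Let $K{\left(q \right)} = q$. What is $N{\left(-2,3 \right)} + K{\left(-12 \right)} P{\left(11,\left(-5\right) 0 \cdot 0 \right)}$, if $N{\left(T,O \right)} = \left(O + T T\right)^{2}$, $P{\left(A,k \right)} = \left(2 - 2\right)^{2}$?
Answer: $49$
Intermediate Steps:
$P{\left(A,k \right)} = 0$ ($P{\left(A,k \right)} = 0^{2} = 0$)
$N{\left(T,O \right)} = \left(O + T^{2}\right)^{2}$
$N{\left(-2,3 \right)} + K{\left(-12 \right)} P{\left(11,\left(-5\right) 0 \cdot 0 \right)} = \left(3 + \left(-2\right)^{2}\right)^{2} - 0 = \left(3 + 4\right)^{2} + 0 = 7^{2} + 0 = 49 + 0 = 49$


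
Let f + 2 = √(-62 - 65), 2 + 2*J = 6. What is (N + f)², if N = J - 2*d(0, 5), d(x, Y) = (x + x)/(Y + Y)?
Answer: -127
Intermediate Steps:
d(x, Y) = x/Y (d(x, Y) = (2*x)/((2*Y)) = (2*x)*(1/(2*Y)) = x/Y)
J = 2 (J = -1 + (½)*6 = -1 + 3 = 2)
f = -2 + I*√127 (f = -2 + √(-62 - 65) = -2 + √(-127) = -2 + I*√127 ≈ -2.0 + 11.269*I)
N = 2 (N = 2 - 0/5 = 2 - 2*0 = 2 + 0 = 2)
(N + f)² = (2 + (-2 + I*√127))² = (I*√127)² = -127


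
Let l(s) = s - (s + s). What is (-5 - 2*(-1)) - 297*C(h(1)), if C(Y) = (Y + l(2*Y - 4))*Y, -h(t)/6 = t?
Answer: 17817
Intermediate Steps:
l(s) = -s (l(s) = s - 2*s = -s)
h(t) = -6*t
C(Y) = Y*(4 - Y) (C(Y) = (Y - (2*Y - 4))*Y = (Y - (-4 + 2*Y))*Y = (Y + (4 - 2*Y))*Y = (4 - Y)*Y = Y*(4 - Y))
(-5 - 2*(-1)) - 297*C(h(1)) = (-5 - 2*(-1)) - 297*(-6*1)*(4 - (-6)) = (-5 + 2) - (-1782)*(4 - 1*(-6)) = -3 - (-1782)*(4 + 6) = -3 - (-1782)*10 = -3 - 297*(-60) = -3 + 17820 = 17817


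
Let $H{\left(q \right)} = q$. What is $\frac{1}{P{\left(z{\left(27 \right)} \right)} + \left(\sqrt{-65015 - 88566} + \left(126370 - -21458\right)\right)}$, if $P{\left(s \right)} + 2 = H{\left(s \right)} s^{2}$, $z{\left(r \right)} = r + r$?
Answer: $\frac{305290}{93202137681} - \frac{i \sqrt{153581}}{93202137681} \approx 3.2756 \cdot 10^{-6} - 4.2048 \cdot 10^{-9} i$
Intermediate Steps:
$z{\left(r \right)} = 2 r$
$P{\left(s \right)} = -2 + s^{3}$ ($P{\left(s \right)} = -2 + s s^{2} = -2 + s^{3}$)
$\frac{1}{P{\left(z{\left(27 \right)} \right)} + \left(\sqrt{-65015 - 88566} + \left(126370 - -21458\right)\right)} = \frac{1}{\left(-2 + \left(2 \cdot 27\right)^{3}\right) + \left(\sqrt{-65015 - 88566} + \left(126370 - -21458\right)\right)} = \frac{1}{\left(-2 + 54^{3}\right) + \left(\sqrt{-153581} + \left(126370 + 21458\right)\right)} = \frac{1}{\left(-2 + 157464\right) + \left(i \sqrt{153581} + 147828\right)} = \frac{1}{157462 + \left(147828 + i \sqrt{153581}\right)} = \frac{1}{305290 + i \sqrt{153581}}$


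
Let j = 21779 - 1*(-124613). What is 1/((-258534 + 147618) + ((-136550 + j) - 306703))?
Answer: -1/407777 ≈ -2.4523e-6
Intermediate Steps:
j = 146392 (j = 21779 + 124613 = 146392)
1/((-258534 + 147618) + ((-136550 + j) - 306703)) = 1/((-258534 + 147618) + ((-136550 + 146392) - 306703)) = 1/(-110916 + (9842 - 306703)) = 1/(-110916 - 296861) = 1/(-407777) = -1/407777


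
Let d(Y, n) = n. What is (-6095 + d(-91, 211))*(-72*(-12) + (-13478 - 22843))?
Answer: 208628988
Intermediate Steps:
(-6095 + d(-91, 211))*(-72*(-12) + (-13478 - 22843)) = (-6095 + 211)*(-72*(-12) + (-13478 - 22843)) = -5884*(864 - 36321) = -5884*(-35457) = 208628988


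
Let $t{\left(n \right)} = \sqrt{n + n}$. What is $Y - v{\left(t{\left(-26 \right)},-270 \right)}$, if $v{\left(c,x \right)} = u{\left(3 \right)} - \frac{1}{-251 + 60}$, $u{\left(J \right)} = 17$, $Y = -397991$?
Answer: $- \frac{76019529}{191} \approx -3.9801 \cdot 10^{5}$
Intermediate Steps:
$t{\left(n \right)} = \sqrt{2} \sqrt{n}$ ($t{\left(n \right)} = \sqrt{2 n} = \sqrt{2} \sqrt{n}$)
$v{\left(c,x \right)} = \frac{3248}{191}$ ($v{\left(c,x \right)} = 17 - \frac{1}{-251 + 60} = 17 - \frac{1}{-191} = 17 - - \frac{1}{191} = 17 + \frac{1}{191} = \frac{3248}{191}$)
$Y - v{\left(t{\left(-26 \right)},-270 \right)} = -397991 - \frac{3248}{191} = - \frac{76019529}{191}$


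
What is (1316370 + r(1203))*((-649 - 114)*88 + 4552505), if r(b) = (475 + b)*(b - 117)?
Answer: 14078103892758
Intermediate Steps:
r(b) = (-117 + b)*(475 + b) (r(b) = (475 + b)*(-117 + b) = (-117 + b)*(475 + b))
(1316370 + r(1203))*((-649 - 114)*88 + 4552505) = (1316370 + (-55575 + 1203² + 358*1203))*((-649 - 114)*88 + 4552505) = (1316370 + (-55575 + 1447209 + 430674))*(-763*88 + 4552505) = (1316370 + 1822308)*(-67144 + 4552505) = 3138678*4485361 = 14078103892758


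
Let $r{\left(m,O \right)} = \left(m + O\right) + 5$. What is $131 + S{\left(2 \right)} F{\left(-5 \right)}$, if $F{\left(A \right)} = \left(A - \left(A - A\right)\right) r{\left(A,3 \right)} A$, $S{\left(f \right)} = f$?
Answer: $281$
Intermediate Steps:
$r{\left(m,O \right)} = 5 + O + m$ ($r{\left(m,O \right)} = \left(O + m\right) + 5 = 5 + O + m$)
$F{\left(A \right)} = A^{2} \left(8 + A\right)$ ($F{\left(A \right)} = \left(A - \left(A - A\right)\right) \left(5 + 3 + A\right) A = \left(A - 0\right) \left(8 + A\right) A = \left(A + 0\right) \left(8 + A\right) A = A \left(8 + A\right) A = A^{2} \left(8 + A\right)$)
$131 + S{\left(2 \right)} F{\left(-5 \right)} = 131 + 2 \left(-5\right)^{2} \left(8 - 5\right) = 131 + 2 \cdot 25 \cdot 3 = 131 + 2 \cdot 75 = 131 + 150 = 281$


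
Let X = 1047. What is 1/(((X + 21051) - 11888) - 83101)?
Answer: -1/72891 ≈ -1.3719e-5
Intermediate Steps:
1/(((X + 21051) - 11888) - 83101) = 1/(((1047 + 21051) - 11888) - 83101) = 1/((22098 - 11888) - 83101) = 1/(10210 - 83101) = 1/(-72891) = -1/72891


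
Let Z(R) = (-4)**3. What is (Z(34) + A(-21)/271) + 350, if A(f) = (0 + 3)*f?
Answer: 77443/271 ≈ 285.77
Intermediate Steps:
Z(R) = -64
A(f) = 3*f
(Z(34) + A(-21)/271) + 350 = (-64 + (3*(-21))/271) + 350 = (-64 - 63*1/271) + 350 = (-64 - 63/271) + 350 = -17407/271 + 350 = 77443/271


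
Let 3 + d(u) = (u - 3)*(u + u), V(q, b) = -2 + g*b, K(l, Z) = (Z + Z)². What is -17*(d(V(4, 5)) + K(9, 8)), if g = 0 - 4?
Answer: -23001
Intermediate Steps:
K(l, Z) = 4*Z² (K(l, Z) = (2*Z)² = 4*Z²)
g = -4
V(q, b) = -2 - 4*b
d(u) = -3 + 2*u*(-3 + u) (d(u) = -3 + (u - 3)*(u + u) = -3 + (-3 + u)*(2*u) = -3 + 2*u*(-3 + u))
-17*(d(V(4, 5)) + K(9, 8)) = -17*((-3 - 6*(-2 - 4*5) + 2*(-2 - 4*5)²) + 4*8²) = -17*((-3 - 6*(-2 - 20) + 2*(-2 - 20)²) + 4*64) = -17*((-3 - 6*(-22) + 2*(-22)²) + 256) = -17*((-3 + 132 + 2*484) + 256) = -17*((-3 + 132 + 968) + 256) = -17*(1097 + 256) = -17*1353 = -23001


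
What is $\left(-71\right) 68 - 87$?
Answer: $-4915$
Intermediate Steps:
$\left(-71\right) 68 - 87 = -4828 - 87 = -4915$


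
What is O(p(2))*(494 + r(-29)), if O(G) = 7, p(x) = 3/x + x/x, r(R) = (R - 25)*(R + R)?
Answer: 25382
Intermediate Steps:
r(R) = 2*R*(-25 + R) (r(R) = (-25 + R)*(2*R) = 2*R*(-25 + R))
p(x) = 1 + 3/x (p(x) = 3/x + 1 = 1 + 3/x)
O(p(2))*(494 + r(-29)) = 7*(494 + 2*(-29)*(-25 - 29)) = 7*(494 + 2*(-29)*(-54)) = 7*(494 + 3132) = 7*3626 = 25382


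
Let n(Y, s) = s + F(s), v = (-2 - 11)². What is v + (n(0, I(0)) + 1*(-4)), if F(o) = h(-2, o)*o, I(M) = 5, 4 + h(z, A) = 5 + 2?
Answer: 185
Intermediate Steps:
h(z, A) = 3 (h(z, A) = -4 + (5 + 2) = -4 + 7 = 3)
v = 169 (v = (-13)² = 169)
F(o) = 3*o
n(Y, s) = 4*s (n(Y, s) = s + 3*s = 4*s)
v + (n(0, I(0)) + 1*(-4)) = 169 + (4*5 + 1*(-4)) = 169 + (20 - 4) = 169 + 16 = 185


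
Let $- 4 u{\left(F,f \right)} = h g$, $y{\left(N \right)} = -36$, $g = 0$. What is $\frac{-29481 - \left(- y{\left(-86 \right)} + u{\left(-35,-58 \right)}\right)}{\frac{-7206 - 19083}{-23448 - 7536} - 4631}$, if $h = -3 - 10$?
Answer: $\frac{304851576}{47820205} \approx 6.375$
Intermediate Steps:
$h = -13$ ($h = -3 - 10 = -13$)
$u{\left(F,f \right)} = 0$ ($u{\left(F,f \right)} = - \frac{\left(-13\right) 0}{4} = \left(- \frac{1}{4}\right) 0 = 0$)
$\frac{-29481 - \left(- y{\left(-86 \right)} + u{\left(-35,-58 \right)}\right)}{\frac{-7206 - 19083}{-23448 - 7536} - 4631} = \frac{-29481 - 36}{\frac{-7206 - 19083}{-23448 - 7536} - 4631} = \frac{-29481 + \left(-36 + 0\right)}{- \frac{26289}{-30984} - 4631} = \frac{-29481 - 36}{\left(-26289\right) \left(- \frac{1}{30984}\right) - 4631} = - \frac{29517}{\frac{8763}{10328} - 4631} = - \frac{29517}{- \frac{47820205}{10328}} = \left(-29517\right) \left(- \frac{10328}{47820205}\right) = \frac{304851576}{47820205}$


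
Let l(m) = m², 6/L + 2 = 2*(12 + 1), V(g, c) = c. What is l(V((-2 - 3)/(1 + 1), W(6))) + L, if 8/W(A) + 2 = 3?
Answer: 257/4 ≈ 64.250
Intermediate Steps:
W(A) = 8 (W(A) = 8/(-2 + 3) = 8/1 = 8*1 = 8)
L = ¼ (L = 6/(-2 + 2*(12 + 1)) = 6/(-2 + 2*13) = 6/(-2 + 26) = 6/24 = 6*(1/24) = ¼ ≈ 0.25000)
l(V((-2 - 3)/(1 + 1), W(6))) + L = 8² + ¼ = 64 + ¼ = 257/4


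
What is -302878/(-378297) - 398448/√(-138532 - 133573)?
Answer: 302878/378297 + 398448*I*√272105/272105 ≈ 0.80064 + 763.84*I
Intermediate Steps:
-302878/(-378297) - 398448/√(-138532 - 133573) = -302878*(-1/378297) - 398448*(-I*√272105/272105) = 302878/378297 - 398448*(-I*√272105/272105) = 302878/378297 - (-398448)*I*√272105/272105 = 302878/378297 + 398448*I*√272105/272105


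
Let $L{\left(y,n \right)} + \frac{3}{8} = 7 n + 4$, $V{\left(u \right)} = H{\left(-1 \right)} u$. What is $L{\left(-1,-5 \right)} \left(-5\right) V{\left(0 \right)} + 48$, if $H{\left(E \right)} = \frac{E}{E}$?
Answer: $48$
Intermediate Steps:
$H{\left(E \right)} = 1$
$V{\left(u \right)} = u$ ($V{\left(u \right)} = 1 u = u$)
$L{\left(y,n \right)} = \frac{29}{8} + 7 n$ ($L{\left(y,n \right)} = - \frac{3}{8} + \left(7 n + 4\right) = - \frac{3}{8} + \left(4 + 7 n\right) = \frac{29}{8} + 7 n$)
$L{\left(-1,-5 \right)} \left(-5\right) V{\left(0 \right)} + 48 = \left(\frac{29}{8} + 7 \left(-5\right)\right) \left(-5\right) 0 + 48 = \left(\frac{29}{8} - 35\right) \left(-5\right) 0 + 48 = \left(- \frac{251}{8}\right) \left(-5\right) 0 + 48 = \frac{1255}{8} \cdot 0 + 48 = 0 + 48 = 48$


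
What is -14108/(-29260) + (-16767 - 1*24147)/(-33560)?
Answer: 41765203/24549140 ≈ 1.7013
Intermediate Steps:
-14108/(-29260) + (-16767 - 1*24147)/(-33560) = -14108*(-1/29260) + (-16767 - 24147)*(-1/33560) = 3527/7315 - 40914*(-1/33560) = 3527/7315 + 20457/16780 = 41765203/24549140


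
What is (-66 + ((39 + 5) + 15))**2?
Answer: 49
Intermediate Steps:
(-66 + ((39 + 5) + 15))**2 = (-66 + (44 + 15))**2 = (-66 + 59)**2 = (-7)**2 = 49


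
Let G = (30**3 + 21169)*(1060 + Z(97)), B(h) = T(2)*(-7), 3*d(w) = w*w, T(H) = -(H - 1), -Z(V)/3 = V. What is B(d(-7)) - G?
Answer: -37041954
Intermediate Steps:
Z(V) = -3*V
T(H) = 1 - H (T(H) = -(-1 + H) = 1 - H)
d(w) = w**2/3 (d(w) = (w*w)/3 = w**2/3)
B(h) = 7 (B(h) = (1 - 1*2)*(-7) = (1 - 2)*(-7) = -1*(-7) = 7)
G = 37041961 (G = (30**3 + 21169)*(1060 - 3*97) = (27000 + 21169)*(1060 - 291) = 48169*769 = 37041961)
B(d(-7)) - G = 7 - 1*37041961 = 7 - 37041961 = -37041954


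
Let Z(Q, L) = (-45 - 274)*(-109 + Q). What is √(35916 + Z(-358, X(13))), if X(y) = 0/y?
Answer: √184889 ≈ 429.99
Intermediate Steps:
X(y) = 0
Z(Q, L) = 34771 - 319*Q (Z(Q, L) = -319*(-109 + Q) = 34771 - 319*Q)
√(35916 + Z(-358, X(13))) = √(35916 + (34771 - 319*(-358))) = √(35916 + (34771 + 114202)) = √(35916 + 148973) = √184889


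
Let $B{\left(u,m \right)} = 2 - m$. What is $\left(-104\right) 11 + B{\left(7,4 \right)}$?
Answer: $-1146$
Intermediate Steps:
$\left(-104\right) 11 + B{\left(7,4 \right)} = \left(-104\right) 11 + \left(2 - 4\right) = -1144 + \left(2 - 4\right) = -1144 - 2 = -1146$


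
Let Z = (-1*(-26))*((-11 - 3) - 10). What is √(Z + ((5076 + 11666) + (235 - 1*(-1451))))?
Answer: 2*√4451 ≈ 133.43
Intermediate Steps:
Z = -624 (Z = 26*(-14 - 10) = 26*(-24) = -624)
√(Z + ((5076 + 11666) + (235 - 1*(-1451)))) = √(-624 + ((5076 + 11666) + (235 - 1*(-1451)))) = √(-624 + (16742 + (235 + 1451))) = √(-624 + (16742 + 1686)) = √(-624 + 18428) = √17804 = 2*√4451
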